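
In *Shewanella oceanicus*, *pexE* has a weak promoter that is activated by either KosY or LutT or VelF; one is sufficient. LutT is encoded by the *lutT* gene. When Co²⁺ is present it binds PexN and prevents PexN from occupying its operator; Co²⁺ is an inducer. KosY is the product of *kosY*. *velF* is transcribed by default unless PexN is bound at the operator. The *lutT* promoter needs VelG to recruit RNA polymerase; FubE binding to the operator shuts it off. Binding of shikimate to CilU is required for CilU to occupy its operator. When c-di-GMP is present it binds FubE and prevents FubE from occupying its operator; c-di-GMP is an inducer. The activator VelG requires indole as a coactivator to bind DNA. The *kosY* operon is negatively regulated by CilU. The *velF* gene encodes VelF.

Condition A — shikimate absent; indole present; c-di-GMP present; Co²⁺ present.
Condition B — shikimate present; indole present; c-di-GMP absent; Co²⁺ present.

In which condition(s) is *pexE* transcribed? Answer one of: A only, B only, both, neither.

both

Condition A:
Shikimate is absent, so CilU is inactive.
With no repressor bound, *kosY* is transcribed.
So KosY is produced and active.
Indole is present, so VelG is active.
c-di-GMP is present, so FubE is inactive.
No repressor is bound and VelG is active, so *lutT* is transcribed.
So LutT is produced and active.
Co²⁺ is present, so PexN is inactive.
With no repressor bound, *velF* is transcribed.
So VelF is produced and active.
Activator KosY is present, so *pexE* is transcribed.
→ *pexE* is ON in A.
Condition B:
Shikimate is present, so CilU is active.
With repressor CilU bound, *kosY* is not transcribed.
So KosY is not produced.
Indole is present, so VelG is active.
c-di-GMP is absent, so FubE is active.
With repressor FubE bound, *lutT* is not transcribed.
So LutT is not produced.
Co²⁺ is present, so PexN is inactive.
With no repressor bound, *velF* is transcribed.
So VelF is produced and active.
Activator VelF is present, so *pexE* is transcribed.
→ *pexE* is ON in B.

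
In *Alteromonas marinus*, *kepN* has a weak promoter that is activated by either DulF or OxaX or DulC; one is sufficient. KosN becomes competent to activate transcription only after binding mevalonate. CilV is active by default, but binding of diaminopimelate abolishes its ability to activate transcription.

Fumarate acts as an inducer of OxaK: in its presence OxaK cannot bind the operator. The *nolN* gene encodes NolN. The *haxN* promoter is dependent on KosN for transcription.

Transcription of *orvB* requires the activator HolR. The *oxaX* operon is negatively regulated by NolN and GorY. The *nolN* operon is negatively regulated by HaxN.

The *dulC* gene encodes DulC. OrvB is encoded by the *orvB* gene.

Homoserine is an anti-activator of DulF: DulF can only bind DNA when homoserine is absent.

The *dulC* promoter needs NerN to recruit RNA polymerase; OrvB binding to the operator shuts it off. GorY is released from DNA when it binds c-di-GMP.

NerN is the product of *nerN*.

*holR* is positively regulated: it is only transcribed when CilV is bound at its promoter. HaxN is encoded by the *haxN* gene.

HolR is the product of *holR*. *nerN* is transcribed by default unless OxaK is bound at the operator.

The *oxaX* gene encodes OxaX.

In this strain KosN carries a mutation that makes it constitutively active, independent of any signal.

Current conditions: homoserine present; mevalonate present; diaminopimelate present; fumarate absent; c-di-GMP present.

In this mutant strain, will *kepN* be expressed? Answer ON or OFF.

Homoserine is present, so DulF is inactive.
KosN is constitutively active in this strain.
No repressor is bound and KosN is active, so *haxN* is transcribed.
So HaxN is produced and active.
With repressor HaxN bound, *nolN* is not transcribed.
So NolN is not produced.
c-di-GMP is present, so GorY is inactive.
With no repressor bound, *oxaX* is transcribed.
So OxaX is produced and active.
Diaminopimelate is present, so CilV is inactive.
Required activator CilV is absent, so *holR* is not transcribed.
So HolR is not produced.
Required activator HolR is absent, so *orvB* is not transcribed.
So OrvB is not produced.
Fumarate is absent, so OxaK is active.
With repressor OxaK bound, *nerN* is not transcribed.
So NerN is not produced.
Required activator NerN is absent, so *dulC* is not transcribed.
So DulC is not produced.
Activator OxaX is present, so *kepN* is transcribed.

ON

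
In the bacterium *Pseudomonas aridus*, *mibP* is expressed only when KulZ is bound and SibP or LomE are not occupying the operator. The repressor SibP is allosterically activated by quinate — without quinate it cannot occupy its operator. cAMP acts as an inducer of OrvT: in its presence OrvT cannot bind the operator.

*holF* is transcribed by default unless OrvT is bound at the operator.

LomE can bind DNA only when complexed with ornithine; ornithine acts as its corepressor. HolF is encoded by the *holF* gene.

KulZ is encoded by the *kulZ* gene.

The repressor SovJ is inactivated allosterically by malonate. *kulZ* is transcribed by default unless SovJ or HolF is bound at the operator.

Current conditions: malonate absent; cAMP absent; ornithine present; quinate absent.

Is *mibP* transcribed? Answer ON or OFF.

Quinate is absent, so SibP is inactive.
Malonate is absent, so SovJ is active.
cAMP is absent, so OrvT is active.
With repressor OrvT bound, *holF* is not transcribed.
So HolF is not produced.
With repressor SovJ bound, *kulZ* is not transcribed.
So KulZ is not produced.
Ornithine is present, so LomE is active.
With repressor LomE bound, *mibP* is not transcribed.

OFF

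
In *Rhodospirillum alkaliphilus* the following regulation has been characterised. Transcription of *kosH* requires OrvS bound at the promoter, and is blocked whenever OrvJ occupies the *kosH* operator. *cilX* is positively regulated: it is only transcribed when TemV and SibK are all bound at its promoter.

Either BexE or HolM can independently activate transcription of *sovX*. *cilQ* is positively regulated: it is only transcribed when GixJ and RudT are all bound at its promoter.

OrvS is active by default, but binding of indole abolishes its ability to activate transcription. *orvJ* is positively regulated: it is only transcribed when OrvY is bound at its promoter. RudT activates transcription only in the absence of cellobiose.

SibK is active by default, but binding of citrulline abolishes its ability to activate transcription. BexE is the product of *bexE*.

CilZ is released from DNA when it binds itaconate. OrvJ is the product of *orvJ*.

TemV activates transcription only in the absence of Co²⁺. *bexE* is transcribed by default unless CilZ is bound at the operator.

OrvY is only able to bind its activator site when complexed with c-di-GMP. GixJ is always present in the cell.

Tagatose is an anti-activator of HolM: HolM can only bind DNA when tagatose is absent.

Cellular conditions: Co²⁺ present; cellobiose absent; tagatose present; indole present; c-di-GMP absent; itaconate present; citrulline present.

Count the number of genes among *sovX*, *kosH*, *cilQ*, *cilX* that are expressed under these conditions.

2

Itaconate is present, so CilZ is inactive.
With no repressor bound, *bexE* is transcribed.
So BexE is produced and active.
Tagatose is present, so HolM is inactive.
Activator BexE is present, so *sovX* is transcribed.
→ *sovX* is ON.
Indole is present, so OrvS is inactive.
c-di-GMP is absent, so OrvY is inactive.
Required activator OrvY is absent, so *orvJ* is not transcribed.
So OrvJ is not produced.
Required activator OrvS is absent, so *kosH* is not transcribed.
→ *kosH* is OFF.
GixJ is produced constitutively and is active.
Cellobiose is absent, so RudT is active.
No repressor is bound and GixJ and RudT are active, so *cilQ* is transcribed.
→ *cilQ* is ON.
Co²⁺ is present, so TemV is inactive.
Citrulline is present, so SibK is inactive.
Required activator TemV is absent, so *cilX* is not transcribed.
→ *cilX* is OFF.
2 of the 4 genes are transcribed.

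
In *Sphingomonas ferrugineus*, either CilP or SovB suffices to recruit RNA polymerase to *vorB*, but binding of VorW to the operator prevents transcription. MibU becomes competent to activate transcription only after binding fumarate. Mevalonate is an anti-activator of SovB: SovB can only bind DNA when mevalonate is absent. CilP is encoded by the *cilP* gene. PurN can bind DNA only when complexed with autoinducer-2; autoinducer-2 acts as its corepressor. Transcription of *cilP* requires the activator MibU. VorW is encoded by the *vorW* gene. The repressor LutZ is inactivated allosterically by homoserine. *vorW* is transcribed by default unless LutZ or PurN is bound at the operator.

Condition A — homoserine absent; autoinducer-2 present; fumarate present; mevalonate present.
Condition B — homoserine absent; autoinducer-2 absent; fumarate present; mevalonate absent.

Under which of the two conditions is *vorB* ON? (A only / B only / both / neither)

Condition A:
Homoserine is absent, so LutZ is active.
Autoinducer-2 is present, so PurN is active.
With repressor LutZ bound, *vorW* is not transcribed.
So VorW is not produced.
Fumarate is present, so MibU is active.
No repressor is bound and MibU is active, so *cilP* is transcribed.
So CilP is produced and active.
Mevalonate is present, so SovB is inactive.
Activator CilP is present, so *vorB* is transcribed.
→ *vorB* is ON in A.
Condition B:
Homoserine is absent, so LutZ is active.
Autoinducer-2 is absent, so PurN is inactive.
With repressor LutZ bound, *vorW* is not transcribed.
So VorW is not produced.
Fumarate is present, so MibU is active.
No repressor is bound and MibU is active, so *cilP* is transcribed.
So CilP is produced and active.
Mevalonate is absent, so SovB is active.
Activator CilP is present, so *vorB* is transcribed.
→ *vorB* is ON in B.

both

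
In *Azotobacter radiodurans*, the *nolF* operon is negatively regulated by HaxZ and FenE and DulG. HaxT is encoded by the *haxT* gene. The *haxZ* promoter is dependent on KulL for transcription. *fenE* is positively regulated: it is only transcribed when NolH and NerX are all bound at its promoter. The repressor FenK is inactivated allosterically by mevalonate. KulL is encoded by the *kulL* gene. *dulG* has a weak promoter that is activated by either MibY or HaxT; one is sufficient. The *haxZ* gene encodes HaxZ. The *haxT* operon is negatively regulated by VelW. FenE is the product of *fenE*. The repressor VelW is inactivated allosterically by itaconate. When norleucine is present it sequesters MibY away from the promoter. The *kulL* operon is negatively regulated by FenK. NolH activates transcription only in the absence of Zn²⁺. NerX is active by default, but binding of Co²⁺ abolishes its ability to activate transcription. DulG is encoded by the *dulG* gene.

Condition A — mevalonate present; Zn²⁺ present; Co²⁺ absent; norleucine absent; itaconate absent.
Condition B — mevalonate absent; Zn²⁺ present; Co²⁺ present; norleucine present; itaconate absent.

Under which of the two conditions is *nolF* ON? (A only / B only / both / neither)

B only

Condition A:
Mevalonate is present, so FenK is inactive.
With no repressor bound, *kulL* is transcribed.
So KulL is produced and active.
No repressor is bound and KulL is active, so *haxZ* is transcribed.
So HaxZ is produced and active.
Zn²⁺ is present, so NolH is inactive.
Co²⁺ is absent, so NerX is active.
Required activator NolH is absent, so *fenE* is not transcribed.
So FenE is not produced.
Norleucine is absent, so MibY is active.
Itaconate is absent, so VelW is active.
With repressor VelW bound, *haxT* is not transcribed.
So HaxT is not produced.
Activator MibY is present, so *dulG* is transcribed.
So DulG is produced and active.
With repressor HaxZ bound, *nolF* is not transcribed.
→ *nolF* is OFF in A.
Condition B:
Mevalonate is absent, so FenK is active.
With repressor FenK bound, *kulL* is not transcribed.
So KulL is not produced.
Required activator KulL is absent, so *haxZ* is not transcribed.
So HaxZ is not produced.
Zn²⁺ is present, so NolH is inactive.
Co²⁺ is present, so NerX is inactive.
Required activator NolH is absent, so *fenE* is not transcribed.
So FenE is not produced.
Norleucine is present, so MibY is inactive.
Itaconate is absent, so VelW is active.
With repressor VelW bound, *haxT* is not transcribed.
So HaxT is not produced.
No activator is available at the *dulG* promoter, so *dulG* is not transcribed.
So DulG is not produced.
With no repressor bound, *nolF* is transcribed.
→ *nolF* is ON in B.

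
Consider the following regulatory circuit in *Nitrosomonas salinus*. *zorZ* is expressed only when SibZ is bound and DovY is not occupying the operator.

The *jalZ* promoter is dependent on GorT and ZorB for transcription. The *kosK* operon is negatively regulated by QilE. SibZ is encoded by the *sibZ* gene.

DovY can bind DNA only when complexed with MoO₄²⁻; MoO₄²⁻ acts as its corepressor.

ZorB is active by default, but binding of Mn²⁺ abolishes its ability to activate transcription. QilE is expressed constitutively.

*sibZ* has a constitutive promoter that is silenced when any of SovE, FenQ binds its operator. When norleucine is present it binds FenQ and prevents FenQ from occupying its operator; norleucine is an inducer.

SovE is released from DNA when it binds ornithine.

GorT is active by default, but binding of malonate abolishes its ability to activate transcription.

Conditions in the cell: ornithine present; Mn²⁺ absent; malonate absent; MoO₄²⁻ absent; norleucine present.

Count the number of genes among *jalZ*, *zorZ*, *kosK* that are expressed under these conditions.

Malonate is absent, so GorT is active.
Mn²⁺ is absent, so ZorB is active.
No repressor is bound and GorT and ZorB are active, so *jalZ* is transcribed.
→ *jalZ* is ON.
MoO₄²⁻ is absent, so DovY is inactive.
Ornithine is present, so SovE is inactive.
Norleucine is present, so FenQ is inactive.
With no repressor bound, *sibZ* is transcribed.
So SibZ is produced and active.
No repressor is bound and SibZ is active, so *zorZ* is transcribed.
→ *zorZ* is ON.
QilE is produced constitutively and is active.
With repressor QilE bound, *kosK* is not transcribed.
→ *kosK* is OFF.
2 of the 3 genes are transcribed.

2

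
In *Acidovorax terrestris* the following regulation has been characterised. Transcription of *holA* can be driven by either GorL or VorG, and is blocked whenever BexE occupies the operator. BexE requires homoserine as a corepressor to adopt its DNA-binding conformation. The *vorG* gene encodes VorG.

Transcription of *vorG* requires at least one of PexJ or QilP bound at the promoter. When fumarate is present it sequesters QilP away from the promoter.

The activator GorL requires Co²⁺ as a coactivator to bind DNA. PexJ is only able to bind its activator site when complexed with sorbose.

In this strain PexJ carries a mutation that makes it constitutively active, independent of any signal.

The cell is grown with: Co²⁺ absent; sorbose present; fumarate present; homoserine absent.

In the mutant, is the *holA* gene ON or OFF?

ON

Co²⁺ is absent, so GorL is inactive.
Homoserine is absent, so BexE is inactive.
PexJ is constitutively active in this strain.
Fumarate is present, so QilP is inactive.
Activator PexJ is present, so *vorG* is transcribed.
So VorG is produced and active.
Activator VorG is present, so *holA* is transcribed.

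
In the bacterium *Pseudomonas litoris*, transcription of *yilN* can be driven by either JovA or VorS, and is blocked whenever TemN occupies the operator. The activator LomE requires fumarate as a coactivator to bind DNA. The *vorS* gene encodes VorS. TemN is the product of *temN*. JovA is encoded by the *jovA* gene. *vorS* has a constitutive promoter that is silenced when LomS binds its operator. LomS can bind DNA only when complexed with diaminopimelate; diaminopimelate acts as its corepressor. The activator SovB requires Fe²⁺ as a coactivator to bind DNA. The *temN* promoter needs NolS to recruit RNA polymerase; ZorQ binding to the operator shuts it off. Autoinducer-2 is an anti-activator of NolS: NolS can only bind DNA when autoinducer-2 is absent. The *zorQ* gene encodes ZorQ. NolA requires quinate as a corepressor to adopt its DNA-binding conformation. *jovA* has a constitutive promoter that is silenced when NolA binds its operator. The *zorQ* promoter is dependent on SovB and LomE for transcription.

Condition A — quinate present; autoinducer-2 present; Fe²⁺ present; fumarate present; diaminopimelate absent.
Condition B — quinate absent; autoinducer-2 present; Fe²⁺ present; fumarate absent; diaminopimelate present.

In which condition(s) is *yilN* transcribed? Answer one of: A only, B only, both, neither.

Condition A:
Quinate is present, so NolA is active.
With repressor NolA bound, *jovA* is not transcribed.
So JovA is not produced.
Autoinducer-2 is present, so NolS is inactive.
Fe²⁺ is present, so SovB is active.
Fumarate is present, so LomE is active.
No repressor is bound and SovB and LomE are active, so *zorQ* is transcribed.
So ZorQ is produced and active.
With repressor ZorQ bound, *temN* is not transcribed.
So TemN is not produced.
Diaminopimelate is absent, so LomS is inactive.
With no repressor bound, *vorS* is transcribed.
So VorS is produced and active.
Activator VorS is present, so *yilN* is transcribed.
→ *yilN* is ON in A.
Condition B:
Quinate is absent, so NolA is inactive.
With no repressor bound, *jovA* is transcribed.
So JovA is produced and active.
Autoinducer-2 is present, so NolS is inactive.
Fe²⁺ is present, so SovB is active.
Fumarate is absent, so LomE is inactive.
Required activator LomE is absent, so *zorQ* is not transcribed.
So ZorQ is not produced.
Required activator NolS is absent, so *temN* is not transcribed.
So TemN is not produced.
Diaminopimelate is present, so LomS is active.
With repressor LomS bound, *vorS* is not transcribed.
So VorS is not produced.
Activator JovA is present, so *yilN* is transcribed.
→ *yilN* is ON in B.

both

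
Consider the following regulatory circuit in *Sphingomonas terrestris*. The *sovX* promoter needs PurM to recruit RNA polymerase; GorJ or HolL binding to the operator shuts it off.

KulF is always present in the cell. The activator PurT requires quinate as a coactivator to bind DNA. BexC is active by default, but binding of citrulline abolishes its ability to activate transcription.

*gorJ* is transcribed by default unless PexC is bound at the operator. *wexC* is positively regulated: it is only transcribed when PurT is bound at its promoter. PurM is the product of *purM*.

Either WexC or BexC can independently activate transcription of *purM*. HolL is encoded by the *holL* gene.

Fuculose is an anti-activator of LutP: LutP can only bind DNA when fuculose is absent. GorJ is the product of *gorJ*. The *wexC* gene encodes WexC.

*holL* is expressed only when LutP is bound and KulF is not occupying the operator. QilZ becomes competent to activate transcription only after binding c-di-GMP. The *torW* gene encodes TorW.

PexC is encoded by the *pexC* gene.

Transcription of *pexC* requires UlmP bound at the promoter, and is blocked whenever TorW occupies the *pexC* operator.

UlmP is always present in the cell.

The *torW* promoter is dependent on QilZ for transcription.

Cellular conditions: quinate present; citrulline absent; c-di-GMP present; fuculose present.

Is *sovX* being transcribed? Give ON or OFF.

c-di-GMP is present, so QilZ is active.
No repressor is bound and QilZ is active, so *torW* is transcribed.
So TorW is produced and active.
UlmP is produced constitutively and is active.
With repressor TorW bound, *pexC* is not transcribed.
So PexC is not produced.
With no repressor bound, *gorJ* is transcribed.
So GorJ is produced and active.
Fuculose is present, so LutP is inactive.
KulF is produced constitutively and is active.
With repressor KulF bound, *holL* is not transcribed.
So HolL is not produced.
Quinate is present, so PurT is active.
No repressor is bound and PurT is active, so *wexC* is transcribed.
So WexC is produced and active.
Citrulline is absent, so BexC is active.
Activator WexC is present, so *purM* is transcribed.
So PurM is produced and active.
With repressor GorJ bound, *sovX* is not transcribed.

OFF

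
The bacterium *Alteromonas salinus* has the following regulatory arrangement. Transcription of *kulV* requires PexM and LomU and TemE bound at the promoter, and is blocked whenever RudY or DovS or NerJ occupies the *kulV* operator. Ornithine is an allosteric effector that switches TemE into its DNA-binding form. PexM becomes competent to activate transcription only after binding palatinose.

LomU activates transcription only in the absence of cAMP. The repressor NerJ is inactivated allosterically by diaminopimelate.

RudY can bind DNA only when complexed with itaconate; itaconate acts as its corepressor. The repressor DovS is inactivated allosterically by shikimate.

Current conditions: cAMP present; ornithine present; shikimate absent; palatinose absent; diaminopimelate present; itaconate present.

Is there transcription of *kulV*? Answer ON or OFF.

OFF

Itaconate is present, so RudY is active.
Palatinose is absent, so PexM is inactive.
Shikimate is absent, so DovS is active.
cAMP is present, so LomU is inactive.
Diaminopimelate is present, so NerJ is inactive.
Ornithine is present, so TemE is active.
With repressor RudY bound, *kulV* is not transcribed.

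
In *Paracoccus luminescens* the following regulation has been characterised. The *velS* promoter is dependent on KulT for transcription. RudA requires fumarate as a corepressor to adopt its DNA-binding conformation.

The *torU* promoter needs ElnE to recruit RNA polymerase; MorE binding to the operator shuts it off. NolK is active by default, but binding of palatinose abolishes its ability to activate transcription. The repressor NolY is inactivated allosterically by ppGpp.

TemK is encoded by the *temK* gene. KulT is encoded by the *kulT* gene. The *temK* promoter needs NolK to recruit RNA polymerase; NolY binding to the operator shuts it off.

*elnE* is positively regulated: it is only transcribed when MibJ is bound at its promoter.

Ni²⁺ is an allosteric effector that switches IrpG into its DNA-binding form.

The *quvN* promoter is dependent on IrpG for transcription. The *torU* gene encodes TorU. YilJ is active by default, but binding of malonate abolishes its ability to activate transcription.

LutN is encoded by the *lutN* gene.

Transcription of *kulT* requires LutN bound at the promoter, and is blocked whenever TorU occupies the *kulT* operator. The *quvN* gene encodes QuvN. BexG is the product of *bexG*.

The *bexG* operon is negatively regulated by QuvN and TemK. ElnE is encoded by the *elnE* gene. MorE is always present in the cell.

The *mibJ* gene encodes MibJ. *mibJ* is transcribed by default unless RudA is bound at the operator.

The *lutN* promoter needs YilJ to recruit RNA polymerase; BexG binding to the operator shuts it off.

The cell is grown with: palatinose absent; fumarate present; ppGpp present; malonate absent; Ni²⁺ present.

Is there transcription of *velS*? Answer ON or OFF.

ON

Fumarate is present, so RudA is active.
With repressor RudA bound, *mibJ* is not transcribed.
So MibJ is not produced.
Required activator MibJ is absent, so *elnE* is not transcribed.
So ElnE is not produced.
MorE is produced constitutively and is active.
With repressor MorE bound, *torU* is not transcribed.
So TorU is not produced.
Ni²⁺ is present, so IrpG is active.
No repressor is bound and IrpG is active, so *quvN* is transcribed.
So QuvN is produced and active.
Palatinose is absent, so NolK is active.
ppGpp is present, so NolY is inactive.
No repressor is bound and NolK is active, so *temK* is transcribed.
So TemK is produced and active.
With repressor QuvN bound, *bexG* is not transcribed.
So BexG is not produced.
Malonate is absent, so YilJ is active.
No repressor is bound and YilJ is active, so *lutN* is transcribed.
So LutN is produced and active.
No repressor is bound and LutN is active, so *kulT* is transcribed.
So KulT is produced and active.
No repressor is bound and KulT is active, so *velS* is transcribed.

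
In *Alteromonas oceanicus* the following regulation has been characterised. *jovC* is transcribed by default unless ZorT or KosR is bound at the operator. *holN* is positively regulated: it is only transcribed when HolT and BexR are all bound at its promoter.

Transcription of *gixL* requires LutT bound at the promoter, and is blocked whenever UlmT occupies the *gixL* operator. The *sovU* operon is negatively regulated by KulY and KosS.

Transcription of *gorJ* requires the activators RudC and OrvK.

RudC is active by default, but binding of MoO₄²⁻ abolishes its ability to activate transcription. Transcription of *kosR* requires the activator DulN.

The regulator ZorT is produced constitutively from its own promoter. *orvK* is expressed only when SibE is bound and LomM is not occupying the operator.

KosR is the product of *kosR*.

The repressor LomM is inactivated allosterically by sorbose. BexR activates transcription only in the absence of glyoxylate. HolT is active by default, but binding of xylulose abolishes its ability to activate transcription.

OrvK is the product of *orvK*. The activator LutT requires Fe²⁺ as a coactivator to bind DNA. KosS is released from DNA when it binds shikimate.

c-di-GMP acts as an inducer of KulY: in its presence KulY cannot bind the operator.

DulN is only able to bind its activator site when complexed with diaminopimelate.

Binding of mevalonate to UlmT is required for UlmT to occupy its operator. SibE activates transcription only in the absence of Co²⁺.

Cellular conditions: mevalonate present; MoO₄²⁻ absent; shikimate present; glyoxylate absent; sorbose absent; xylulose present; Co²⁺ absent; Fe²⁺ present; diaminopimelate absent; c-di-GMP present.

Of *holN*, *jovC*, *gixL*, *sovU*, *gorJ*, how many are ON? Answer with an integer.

1

Xylulose is present, so HolT is inactive.
Glyoxylate is absent, so BexR is active.
Required activator HolT is absent, so *holN* is not transcribed.
→ *holN* is OFF.
ZorT is produced constitutively and is active.
Diaminopimelate is absent, so DulN is inactive.
Required activator DulN is absent, so *kosR* is not transcribed.
So KosR is not produced.
With repressor ZorT bound, *jovC* is not transcribed.
→ *jovC* is OFF.
Mevalonate is present, so UlmT is active.
Fe²⁺ is present, so LutT is active.
With repressor UlmT bound, *gixL* is not transcribed.
→ *gixL* is OFF.
c-di-GMP is present, so KulY is inactive.
Shikimate is present, so KosS is inactive.
With no repressor bound, *sovU* is transcribed.
→ *sovU* is ON.
MoO₄²⁻ is absent, so RudC is active.
Co²⁺ is absent, so SibE is active.
Sorbose is absent, so LomM is active.
With repressor LomM bound, *orvK* is not transcribed.
So OrvK is not produced.
Required activator OrvK is absent, so *gorJ* is not transcribed.
→ *gorJ* is OFF.
1 of the 5 genes is transcribed.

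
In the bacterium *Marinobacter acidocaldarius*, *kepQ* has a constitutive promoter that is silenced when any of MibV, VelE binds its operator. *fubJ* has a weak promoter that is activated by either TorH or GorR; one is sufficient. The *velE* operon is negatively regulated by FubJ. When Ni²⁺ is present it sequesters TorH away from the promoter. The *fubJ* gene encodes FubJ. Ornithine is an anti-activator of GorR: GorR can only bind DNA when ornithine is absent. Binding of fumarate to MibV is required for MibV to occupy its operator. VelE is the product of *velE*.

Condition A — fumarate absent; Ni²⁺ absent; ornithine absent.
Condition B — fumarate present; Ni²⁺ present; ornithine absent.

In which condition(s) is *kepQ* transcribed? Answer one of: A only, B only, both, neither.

A only

Condition A:
Fumarate is absent, so MibV is inactive.
Ni²⁺ is absent, so TorH is active.
Ornithine is absent, so GorR is active.
Activator TorH is present, so *fubJ* is transcribed.
So FubJ is produced and active.
With repressor FubJ bound, *velE* is not transcribed.
So VelE is not produced.
With no repressor bound, *kepQ* is transcribed.
→ *kepQ* is ON in A.
Condition B:
Fumarate is present, so MibV is active.
Ni²⁺ is present, so TorH is inactive.
Ornithine is absent, so GorR is active.
Activator GorR is present, so *fubJ* is transcribed.
So FubJ is produced and active.
With repressor FubJ bound, *velE* is not transcribed.
So VelE is not produced.
With repressor MibV bound, *kepQ* is not transcribed.
→ *kepQ* is OFF in B.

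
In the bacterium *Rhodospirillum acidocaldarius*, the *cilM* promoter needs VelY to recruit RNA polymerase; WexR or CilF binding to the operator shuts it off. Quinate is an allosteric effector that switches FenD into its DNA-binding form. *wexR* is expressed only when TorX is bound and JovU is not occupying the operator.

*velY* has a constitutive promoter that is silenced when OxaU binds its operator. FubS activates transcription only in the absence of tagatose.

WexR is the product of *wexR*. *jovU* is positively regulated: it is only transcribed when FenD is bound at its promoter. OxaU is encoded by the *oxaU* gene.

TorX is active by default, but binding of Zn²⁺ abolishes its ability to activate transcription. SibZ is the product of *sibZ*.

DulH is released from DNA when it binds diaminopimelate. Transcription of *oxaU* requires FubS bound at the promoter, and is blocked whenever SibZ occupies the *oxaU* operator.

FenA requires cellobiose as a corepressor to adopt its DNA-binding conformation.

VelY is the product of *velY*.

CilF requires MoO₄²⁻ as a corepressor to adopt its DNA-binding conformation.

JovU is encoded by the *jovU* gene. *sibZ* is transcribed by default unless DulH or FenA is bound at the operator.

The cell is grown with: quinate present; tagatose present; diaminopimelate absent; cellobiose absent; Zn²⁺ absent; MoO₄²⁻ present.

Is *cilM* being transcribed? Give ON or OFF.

OFF

Quinate is present, so FenD is active.
No repressor is bound and FenD is active, so *jovU* is transcribed.
So JovU is produced and active.
Zn²⁺ is absent, so TorX is active.
With repressor JovU bound, *wexR* is not transcribed.
So WexR is not produced.
Tagatose is present, so FubS is inactive.
Diaminopimelate is absent, so DulH is active.
Cellobiose is absent, so FenA is inactive.
With repressor DulH bound, *sibZ* is not transcribed.
So SibZ is not produced.
Required activator FubS is absent, so *oxaU* is not transcribed.
So OxaU is not produced.
With no repressor bound, *velY* is transcribed.
So VelY is produced and active.
MoO₄²⁻ is present, so CilF is active.
With repressor CilF bound, *cilM* is not transcribed.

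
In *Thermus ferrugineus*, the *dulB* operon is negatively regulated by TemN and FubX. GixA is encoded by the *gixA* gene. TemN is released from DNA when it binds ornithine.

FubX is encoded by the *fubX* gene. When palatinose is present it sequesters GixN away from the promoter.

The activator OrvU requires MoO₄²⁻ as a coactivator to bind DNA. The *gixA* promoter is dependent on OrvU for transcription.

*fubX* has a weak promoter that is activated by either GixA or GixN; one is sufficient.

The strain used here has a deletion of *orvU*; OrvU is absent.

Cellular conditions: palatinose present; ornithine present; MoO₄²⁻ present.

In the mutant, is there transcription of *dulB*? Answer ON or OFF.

Ornithine is present, so TemN is inactive.
OrvU is non-functional in this strain, so it has no effect.
Required activator OrvU is absent, so *gixA* is not transcribed.
So GixA is not produced.
Palatinose is present, so GixN is inactive.
No activator is available at the *fubX* promoter, so *fubX* is not transcribed.
So FubX is not produced.
With no repressor bound, *dulB* is transcribed.

ON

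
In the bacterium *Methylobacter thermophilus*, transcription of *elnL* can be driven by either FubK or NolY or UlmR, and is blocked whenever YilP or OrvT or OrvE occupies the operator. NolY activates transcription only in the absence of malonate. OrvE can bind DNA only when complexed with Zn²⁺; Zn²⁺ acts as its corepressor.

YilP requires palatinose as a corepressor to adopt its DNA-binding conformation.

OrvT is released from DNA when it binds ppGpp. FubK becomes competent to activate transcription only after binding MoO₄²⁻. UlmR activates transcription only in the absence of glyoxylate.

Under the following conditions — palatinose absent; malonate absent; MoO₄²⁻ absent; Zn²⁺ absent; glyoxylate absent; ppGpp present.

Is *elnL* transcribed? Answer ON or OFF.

Palatinose is absent, so YilP is inactive.
ppGpp is present, so OrvT is inactive.
MoO₄²⁻ is absent, so FubK is inactive.
Malonate is absent, so NolY is active.
Zn²⁺ is absent, so OrvE is inactive.
Glyoxylate is absent, so UlmR is active.
Activator NolY is present, so *elnL* is transcribed.

ON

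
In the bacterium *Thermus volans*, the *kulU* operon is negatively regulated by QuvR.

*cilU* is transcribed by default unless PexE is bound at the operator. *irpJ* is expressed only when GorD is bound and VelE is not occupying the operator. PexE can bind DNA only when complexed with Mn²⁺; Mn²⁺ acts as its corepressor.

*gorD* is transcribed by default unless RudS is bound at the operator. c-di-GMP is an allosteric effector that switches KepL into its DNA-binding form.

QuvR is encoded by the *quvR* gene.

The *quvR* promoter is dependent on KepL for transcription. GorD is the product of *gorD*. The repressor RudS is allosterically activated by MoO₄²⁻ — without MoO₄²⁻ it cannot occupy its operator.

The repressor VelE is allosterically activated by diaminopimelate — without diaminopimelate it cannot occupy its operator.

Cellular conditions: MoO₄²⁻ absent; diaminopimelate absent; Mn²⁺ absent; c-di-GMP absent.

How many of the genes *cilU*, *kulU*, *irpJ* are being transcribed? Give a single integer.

Mn²⁺ is absent, so PexE is inactive.
With no repressor bound, *cilU* is transcribed.
→ *cilU* is ON.
c-di-GMP is absent, so KepL is inactive.
Required activator KepL is absent, so *quvR* is not transcribed.
So QuvR is not produced.
With no repressor bound, *kulU* is transcribed.
→ *kulU* is ON.
Diaminopimelate is absent, so VelE is inactive.
MoO₄²⁻ is absent, so RudS is inactive.
With no repressor bound, *gorD* is transcribed.
So GorD is produced and active.
No repressor is bound and GorD is active, so *irpJ* is transcribed.
→ *irpJ* is ON.
3 of the 3 genes are transcribed.

3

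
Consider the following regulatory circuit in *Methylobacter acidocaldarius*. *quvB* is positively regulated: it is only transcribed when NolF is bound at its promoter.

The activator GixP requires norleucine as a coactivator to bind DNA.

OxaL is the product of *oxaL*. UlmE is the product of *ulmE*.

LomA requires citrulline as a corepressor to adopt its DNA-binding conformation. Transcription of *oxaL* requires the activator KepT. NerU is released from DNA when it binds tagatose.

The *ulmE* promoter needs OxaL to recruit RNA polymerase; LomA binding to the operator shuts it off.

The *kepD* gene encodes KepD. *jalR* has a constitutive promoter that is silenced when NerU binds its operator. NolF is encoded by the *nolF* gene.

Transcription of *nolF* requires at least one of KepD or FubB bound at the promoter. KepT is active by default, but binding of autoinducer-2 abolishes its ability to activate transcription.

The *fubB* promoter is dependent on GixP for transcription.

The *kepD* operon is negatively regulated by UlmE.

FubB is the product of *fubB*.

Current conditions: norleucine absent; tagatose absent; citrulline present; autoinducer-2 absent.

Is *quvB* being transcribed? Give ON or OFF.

ON

Autoinducer-2 is absent, so KepT is active.
No repressor is bound and KepT is active, so *oxaL* is transcribed.
So OxaL is produced and active.
Citrulline is present, so LomA is active.
With repressor LomA bound, *ulmE* is not transcribed.
So UlmE is not produced.
With no repressor bound, *kepD* is transcribed.
So KepD is produced and active.
Norleucine is absent, so GixP is inactive.
Required activator GixP is absent, so *fubB* is not transcribed.
So FubB is not produced.
Activator KepD is present, so *nolF* is transcribed.
So NolF is produced and active.
No repressor is bound and NolF is active, so *quvB* is transcribed.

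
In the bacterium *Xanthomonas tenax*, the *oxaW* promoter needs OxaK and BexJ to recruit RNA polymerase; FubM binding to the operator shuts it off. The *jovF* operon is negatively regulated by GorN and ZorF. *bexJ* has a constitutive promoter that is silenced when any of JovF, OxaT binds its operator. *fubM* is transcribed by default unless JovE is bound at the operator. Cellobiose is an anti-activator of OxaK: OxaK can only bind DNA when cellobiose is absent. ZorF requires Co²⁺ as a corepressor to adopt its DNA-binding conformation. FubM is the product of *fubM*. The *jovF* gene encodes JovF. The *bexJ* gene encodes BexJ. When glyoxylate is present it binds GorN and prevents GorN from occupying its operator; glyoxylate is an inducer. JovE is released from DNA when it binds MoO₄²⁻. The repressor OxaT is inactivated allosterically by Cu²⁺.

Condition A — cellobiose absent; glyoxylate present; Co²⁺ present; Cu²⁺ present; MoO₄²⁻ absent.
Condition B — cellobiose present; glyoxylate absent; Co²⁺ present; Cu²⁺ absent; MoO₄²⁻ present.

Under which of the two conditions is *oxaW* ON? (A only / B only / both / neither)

Condition A:
Cellobiose is absent, so OxaK is active.
Glyoxylate is present, so GorN is inactive.
Co²⁺ is present, so ZorF is active.
With repressor ZorF bound, *jovF* is not transcribed.
So JovF is not produced.
Cu²⁺ is present, so OxaT is inactive.
With no repressor bound, *bexJ* is transcribed.
So BexJ is produced and active.
MoO₄²⁻ is absent, so JovE is active.
With repressor JovE bound, *fubM* is not transcribed.
So FubM is not produced.
No repressor is bound and OxaK and BexJ are active, so *oxaW* is transcribed.
→ *oxaW* is ON in A.
Condition B:
Cellobiose is present, so OxaK is inactive.
Glyoxylate is absent, so GorN is active.
Co²⁺ is present, so ZorF is active.
With repressor GorN bound, *jovF* is not transcribed.
So JovF is not produced.
Cu²⁺ is absent, so OxaT is active.
With repressor OxaT bound, *bexJ* is not transcribed.
So BexJ is not produced.
MoO₄²⁻ is present, so JovE is inactive.
With no repressor bound, *fubM* is transcribed.
So FubM is produced and active.
With repressor FubM bound, *oxaW* is not transcribed.
→ *oxaW* is OFF in B.

A only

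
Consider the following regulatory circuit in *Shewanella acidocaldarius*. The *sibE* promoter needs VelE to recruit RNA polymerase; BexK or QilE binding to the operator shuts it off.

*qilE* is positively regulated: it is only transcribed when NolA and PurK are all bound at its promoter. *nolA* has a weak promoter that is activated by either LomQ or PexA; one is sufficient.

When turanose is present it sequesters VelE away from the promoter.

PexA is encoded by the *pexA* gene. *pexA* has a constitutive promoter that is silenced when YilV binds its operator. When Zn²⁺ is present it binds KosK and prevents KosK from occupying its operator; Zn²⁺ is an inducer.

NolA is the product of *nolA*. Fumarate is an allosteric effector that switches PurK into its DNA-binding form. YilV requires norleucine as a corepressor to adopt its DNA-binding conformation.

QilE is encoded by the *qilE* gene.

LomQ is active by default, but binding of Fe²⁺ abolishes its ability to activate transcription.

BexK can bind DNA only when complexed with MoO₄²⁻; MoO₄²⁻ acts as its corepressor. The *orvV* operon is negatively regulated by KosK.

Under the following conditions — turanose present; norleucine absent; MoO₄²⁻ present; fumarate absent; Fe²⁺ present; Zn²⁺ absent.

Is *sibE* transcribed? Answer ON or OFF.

OFF

MoO₄²⁻ is present, so BexK is active.
Fe²⁺ is present, so LomQ is inactive.
Norleucine is absent, so YilV is inactive.
With no repressor bound, *pexA* is transcribed.
So PexA is produced and active.
Activator PexA is present, so *nolA* is transcribed.
So NolA is produced and active.
Fumarate is absent, so PurK is inactive.
Required activator PurK is absent, so *qilE* is not transcribed.
So QilE is not produced.
Turanose is present, so VelE is inactive.
With repressor BexK bound, *sibE* is not transcribed.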